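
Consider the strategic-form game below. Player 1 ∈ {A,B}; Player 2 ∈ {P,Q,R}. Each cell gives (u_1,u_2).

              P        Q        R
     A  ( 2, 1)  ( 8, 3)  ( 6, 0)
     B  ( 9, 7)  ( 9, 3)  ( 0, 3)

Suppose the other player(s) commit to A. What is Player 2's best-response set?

u_2(P vs A) = 1
u_2(Q vs A) = 3
u_2(R vs A) = 0
max payoff 3 at {Q}

argmax u_2 = {Q}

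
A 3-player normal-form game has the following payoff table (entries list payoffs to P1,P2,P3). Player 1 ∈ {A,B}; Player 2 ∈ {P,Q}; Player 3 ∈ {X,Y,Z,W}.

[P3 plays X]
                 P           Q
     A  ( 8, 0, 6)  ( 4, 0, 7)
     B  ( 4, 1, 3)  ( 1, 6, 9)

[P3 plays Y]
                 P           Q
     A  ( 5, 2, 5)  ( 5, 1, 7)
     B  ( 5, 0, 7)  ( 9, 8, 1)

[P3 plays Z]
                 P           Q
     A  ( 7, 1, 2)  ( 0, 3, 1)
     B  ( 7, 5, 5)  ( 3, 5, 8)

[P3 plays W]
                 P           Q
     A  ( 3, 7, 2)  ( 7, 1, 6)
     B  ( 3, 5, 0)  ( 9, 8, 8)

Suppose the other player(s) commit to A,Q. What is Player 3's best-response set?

u_3(X vs A,Q) = 7
u_3(Y vs A,Q) = 7
u_3(Z vs A,Q) = 1
u_3(W vs A,Q) = 6
max payoff 7 at {X,Y}

BR_3 = {X,Y}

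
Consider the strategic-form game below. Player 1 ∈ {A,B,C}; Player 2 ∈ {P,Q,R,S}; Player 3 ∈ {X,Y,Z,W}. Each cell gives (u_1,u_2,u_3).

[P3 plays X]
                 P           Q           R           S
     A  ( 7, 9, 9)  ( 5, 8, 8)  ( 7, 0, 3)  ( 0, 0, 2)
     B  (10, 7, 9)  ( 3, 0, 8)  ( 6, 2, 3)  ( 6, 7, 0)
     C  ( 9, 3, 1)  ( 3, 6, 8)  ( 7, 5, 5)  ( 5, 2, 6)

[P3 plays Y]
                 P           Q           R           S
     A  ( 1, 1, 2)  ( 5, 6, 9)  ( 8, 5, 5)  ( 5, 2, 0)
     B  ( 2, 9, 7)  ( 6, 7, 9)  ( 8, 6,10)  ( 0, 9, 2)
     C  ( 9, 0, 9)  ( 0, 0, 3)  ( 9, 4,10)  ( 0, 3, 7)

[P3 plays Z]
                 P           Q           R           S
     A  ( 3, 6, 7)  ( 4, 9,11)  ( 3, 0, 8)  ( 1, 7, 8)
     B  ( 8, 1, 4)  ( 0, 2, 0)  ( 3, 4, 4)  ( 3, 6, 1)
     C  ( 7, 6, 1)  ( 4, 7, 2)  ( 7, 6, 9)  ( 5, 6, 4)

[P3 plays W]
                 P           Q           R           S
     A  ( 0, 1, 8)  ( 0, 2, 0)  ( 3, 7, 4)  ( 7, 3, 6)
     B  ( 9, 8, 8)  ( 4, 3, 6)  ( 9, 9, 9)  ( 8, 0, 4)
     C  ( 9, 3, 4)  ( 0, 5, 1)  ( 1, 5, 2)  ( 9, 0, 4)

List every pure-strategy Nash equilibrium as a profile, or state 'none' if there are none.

(A,P,X): not NE [P1→B gives 10>7]
(A,P,Y): not NE [P1→C gives 9>1; P2→Q gives 6>1; P3→X gives 9>2]
(A,P,Z): not NE [P1→B gives 8>3; P2→Q gives 9>6; P3→X gives 9>7]
(A,P,W): not NE [P1→C gives 9>0; P2→R gives 7>1; P3→X gives 9>8]
(A,Q,X): not NE [P2→P gives 9>8; P3→Z gives 11>8]
(A,Q,Y): not NE [P1→B gives 6>5; P3→Z gives 11>9]
(A,Q,Z): NE
(A,Q,W): not NE [P1→B gives 4>0; P2→R gives 7>2; P3→Z gives 11>0]
(A,R,X): not NE [P2→P gives 9>0; P3→Z gives 8>3]
(A,R,Y): not NE [P1→C gives 9>8; P2→Q gives 6>5; P3→Z gives 8>5]
(A,R,Z): not NE [P1→C gives 7>3; P2→Q gives 9>0]
(A,R,W): not NE [P1→B gives 9>3; P3→Z gives 8>4]
(A,S,X): not NE [P1→B gives 6>0; P2→P gives 9>0; P3→Z gives 8>2]
(A,S,Y): not NE [P2→Q gives 6>2; P3→Z gives 8>0]
(A,S,Z): not NE [P1→C gives 5>1; P2→Q gives 9>7]
(A,S,W): not NE [P1→C gives 9>7; P2→R gives 7>3; P3→Z gives 8>6]
(B,P,X): NE
(B,P,Y): not NE [P1→C gives 9>2; P3→X gives 9>7]
(B,P,Z): not NE [P2→S gives 6>1; P3→X gives 9>4]
(B,P,W): not NE [P2→R gives 9>8; P3→X gives 9>8]
(B,Q,X): not NE [P1→A gives 5>3; P2→S gives 7>0; P3→Y gives 9>8]
(B,Q,Y): not NE [P2→S gives 9>7]
(B,Q,Z): not NE [P1→C gives 4>0; P2→S gives 6>2; P3→Y gives 9>0]
(B,Q,W): not NE [P2→R gives 9>3; P3→Y gives 9>6]
(B,R,X): not NE [P1→C gives 7>6; P2→S gives 7>2; P3→Y gives 10>3]
(B,R,Y): not NE [P1→C gives 9>8; P2→S gives 9>6]
(B,R,Z): not NE [P1→C gives 7>3; P2→S gives 6>4; P3→Y gives 10>4]
(B,R,W): not NE [P3→Y gives 10>9]
(B,S,X): not NE [P3→W gives 4>0]
(B,S,Y): not NE [P1→A gives 5>0; P3→W gives 4>2]
(B,S,Z): not NE [P1→C gives 5>3; P3→W gives 4>1]
(B,S,W): not NE [P1→C gives 9>8; P2→R gives 9>0]
(C,P,X): not NE [P1→B gives 10>9; P2→Q gives 6>3; P3→Y gives 9>1]
(C,P,Y): not NE [P2→R gives 4>0]
(C,P,Z): not NE [P1→B gives 8>7; P2→Q gives 7>6; P3→Y gives 9>1]
(C,P,W): not NE [P2→R gives 5>3; P3→Y gives 9>4]
(C,Q,X): not NE [P1→A gives 5>3]
(C,Q,Y): not NE [P1→B gives 6>0; P2→R gives 4>0; P3→X gives 8>3]
(C,Q,Z): not NE [P3→X gives 8>2]
(C,Q,W): not NE [P1→B gives 4>0; P3→X gives 8>1]
(C,R,X): not NE [P2→Q gives 6>5; P3→Y gives 10>5]
(C,R,Y): NE
(C,R,Z): not NE [P2→Q gives 7>6; P3→Y gives 10>9]
(C,R,W): not NE [P1→B gives 9>1; P3→Y gives 10>2]
(C,S,X): not NE [P1→B gives 6>5; P2→Q gives 6>2; P3→Y gives 7>6]
(C,S,Y): not NE [P1→A gives 5>0; P2→R gives 4>3]
(C,S,Z): not NE [P2→Q gives 7>6; P3→Y gives 7>4]
(C,S,W): not NE [P2→R gives 5>0; P3→Y gives 7>4]

NE set: (A,Q,Z), (B,P,X), (C,R,Y)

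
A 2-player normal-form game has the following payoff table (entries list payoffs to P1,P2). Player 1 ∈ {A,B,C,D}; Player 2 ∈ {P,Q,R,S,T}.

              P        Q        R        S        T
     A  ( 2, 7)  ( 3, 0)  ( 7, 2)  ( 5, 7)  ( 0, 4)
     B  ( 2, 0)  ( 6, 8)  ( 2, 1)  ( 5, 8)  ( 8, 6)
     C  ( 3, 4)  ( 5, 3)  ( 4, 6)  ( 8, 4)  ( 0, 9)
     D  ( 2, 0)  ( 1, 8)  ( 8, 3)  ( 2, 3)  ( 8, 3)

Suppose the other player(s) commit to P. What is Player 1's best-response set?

u_1(A vs P) = 2
u_1(B vs P) = 2
u_1(C vs P) = 3
u_1(D vs P) = 2
max payoff 3 at {C}

argmax u_1 = {C}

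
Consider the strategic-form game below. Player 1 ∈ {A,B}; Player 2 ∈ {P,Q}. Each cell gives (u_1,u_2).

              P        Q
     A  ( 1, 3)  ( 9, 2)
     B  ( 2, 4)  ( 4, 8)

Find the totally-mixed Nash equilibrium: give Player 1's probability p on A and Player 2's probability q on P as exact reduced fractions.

(p,q) = (4/5, 5/6)

P1 indiff ⇒ q·1+(1-q)·9 = q·2+(1-q)·4 ⇒ q(-1) = (1-q)(-5) ⇒ q = 5/6
P2 indiff ⇒ p·3+(1-p)·4 = p·2+(1-p)·8 ⇒ p(1) = (1-p)(4) ⇒ p = 4/5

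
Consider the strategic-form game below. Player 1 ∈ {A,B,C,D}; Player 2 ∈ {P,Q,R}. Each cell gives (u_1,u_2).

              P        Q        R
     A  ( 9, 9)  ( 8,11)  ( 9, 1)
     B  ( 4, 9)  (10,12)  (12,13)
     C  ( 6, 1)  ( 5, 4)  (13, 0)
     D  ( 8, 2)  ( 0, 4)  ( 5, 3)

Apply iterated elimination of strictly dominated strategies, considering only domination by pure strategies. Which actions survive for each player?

P1 drop D (A beats it: P:9>8 Q:8>0 R:9>5)
P2 drop P (Q beats it: A:11>9 B:12>9 C:4>1)
P1 drop A (B beats it: Q:10>8 R:12>9)
P1→{B,C} P2→{Q,R}

Remaining: P1:{B,C} P2:{Q,R}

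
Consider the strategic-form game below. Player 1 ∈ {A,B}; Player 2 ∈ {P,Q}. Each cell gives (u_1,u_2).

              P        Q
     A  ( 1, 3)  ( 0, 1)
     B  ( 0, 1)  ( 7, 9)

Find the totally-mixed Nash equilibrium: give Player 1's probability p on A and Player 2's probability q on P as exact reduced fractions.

P1 mixes 4/5 on A; P2 mixes 7/8 on P

P1 indiff ⇒ q·1+(1-q)·0 = q·0+(1-q)·7 ⇒ q(1) = (1-q)(7) ⇒ q = 7/8
P2 indiff ⇒ p·3+(1-p)·1 = p·1+(1-p)·9 ⇒ p(2) = (1-p)(8) ⇒ p = 4/5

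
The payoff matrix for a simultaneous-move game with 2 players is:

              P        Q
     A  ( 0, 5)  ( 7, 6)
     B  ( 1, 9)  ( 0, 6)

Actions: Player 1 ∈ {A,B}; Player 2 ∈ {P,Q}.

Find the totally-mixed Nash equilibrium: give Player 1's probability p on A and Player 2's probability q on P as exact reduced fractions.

(p,q) = (3/4, 7/8)

P1 indiff ⇒ q·0+(1-q)·7 = q·1+(1-q)·0 ⇒ q(-1) = (1-q)(-7) ⇒ q = 7/8
P2 indiff ⇒ p·5+(1-p)·9 = p·6+(1-p)·6 ⇒ p(-1) = (1-p)(-3) ⇒ p = 3/4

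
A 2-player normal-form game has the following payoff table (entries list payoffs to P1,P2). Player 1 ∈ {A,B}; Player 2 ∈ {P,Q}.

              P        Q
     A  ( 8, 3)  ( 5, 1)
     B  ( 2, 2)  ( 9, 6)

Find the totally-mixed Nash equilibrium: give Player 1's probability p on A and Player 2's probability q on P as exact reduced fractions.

P1 indiff ⇒ q·8+(1-q)·5 = q·2+(1-q)·9 ⇒ q(6) = (1-q)(4) ⇒ q = 2/5
P2 indiff ⇒ p·3+(1-p)·2 = p·1+(1-p)·6 ⇒ p(2) = (1-p)(4) ⇒ p = 2/3

P1 mixes 2/3 on A; P2 mixes 2/5 on P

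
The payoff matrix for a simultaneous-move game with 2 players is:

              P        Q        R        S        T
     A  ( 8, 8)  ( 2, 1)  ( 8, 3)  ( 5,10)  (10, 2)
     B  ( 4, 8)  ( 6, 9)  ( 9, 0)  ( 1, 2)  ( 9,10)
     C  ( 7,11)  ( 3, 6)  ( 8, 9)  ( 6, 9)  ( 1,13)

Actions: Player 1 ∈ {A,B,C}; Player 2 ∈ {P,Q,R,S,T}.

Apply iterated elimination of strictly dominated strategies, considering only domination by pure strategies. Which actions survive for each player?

Remaining: P1:{A,C} P2:{P,S,T}

P2 drop Q (T beats it: A:2>1 B:10>9 C:13>6)
P2 drop R (P beats it: A:8>3 B:8>0 C:11>9)
P1 drop B (A beats it: P:8>4 S:5>1 T:10>9)
P1→{A,C} P2→{P,S,T}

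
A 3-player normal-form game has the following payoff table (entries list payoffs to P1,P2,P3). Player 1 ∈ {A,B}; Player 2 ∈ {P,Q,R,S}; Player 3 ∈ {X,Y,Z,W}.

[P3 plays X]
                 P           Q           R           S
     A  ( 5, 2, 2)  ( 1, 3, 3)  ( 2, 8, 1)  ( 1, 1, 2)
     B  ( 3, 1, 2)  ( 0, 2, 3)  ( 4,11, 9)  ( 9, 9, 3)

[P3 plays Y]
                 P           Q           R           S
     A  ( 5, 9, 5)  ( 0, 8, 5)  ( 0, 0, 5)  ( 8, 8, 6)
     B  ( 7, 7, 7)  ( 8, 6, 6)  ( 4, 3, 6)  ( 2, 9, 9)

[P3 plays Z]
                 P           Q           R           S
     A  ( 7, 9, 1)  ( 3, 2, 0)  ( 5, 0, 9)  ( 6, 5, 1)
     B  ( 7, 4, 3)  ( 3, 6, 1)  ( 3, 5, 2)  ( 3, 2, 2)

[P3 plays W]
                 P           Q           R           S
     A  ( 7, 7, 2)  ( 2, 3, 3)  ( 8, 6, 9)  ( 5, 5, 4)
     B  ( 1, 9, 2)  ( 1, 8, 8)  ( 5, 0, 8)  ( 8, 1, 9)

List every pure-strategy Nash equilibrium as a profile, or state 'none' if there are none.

(A,P,X): not NE [P2→R gives 8>2; P3→Y gives 5>2]
(A,P,Y): not NE [P1→B gives 7>5]
(A,P,Z): not NE [P3→Y gives 5>1]
(A,P,W): not NE [P3→Y gives 5>2]
(A,Q,X): not NE [P2→R gives 8>3; P3→Y gives 5>3]
(A,Q,Y): not NE [P1→B gives 8>0; P2→P gives 9>8]
(A,Q,Z): not NE [P2→P gives 9>2; P3→Y gives 5>0]
(A,Q,W): not NE [P2→P gives 7>3; P3→Y gives 5>3]
(A,R,X): not NE [P1→B gives 4>2; P3→W gives 9>1]
(A,R,Y): not NE [P1→B gives 4>0; P2→P gives 9>0; P3→W gives 9>5]
(A,R,Z): not NE [P2→P gives 9>0]
(A,R,W): not NE [P2→P gives 7>6]
(A,S,X): not NE [P1→B gives 9>1; P2→R gives 8>1; P3→Y gives 6>2]
(A,S,Y): not NE [P2→P gives 9>8]
(A,S,Z): not NE [P2→P gives 9>5; P3→Y gives 6>1]
(A,S,W): not NE [P1→B gives 8>5; P2→P gives 7>5; P3→Y gives 6>4]
(B,P,X): not NE [P1→A gives 5>3; P2→R gives 11>1; P3→Y gives 7>2]
(B,P,Y): not NE [P2→S gives 9>7]
(B,P,Z): not NE [P2→Q gives 6>4; P3→Y gives 7>3]
(B,P,W): not NE [P1→A gives 7>1; P3→Y gives 7>2]
(B,Q,X): not NE [P1→A gives 1>0; P2→R gives 11>2; P3→W gives 8>3]
(B,Q,Y): not NE [P2→S gives 9>6; P3→W gives 8>6]
(B,Q,Z): not NE [P3→W gives 8>1]
(B,Q,W): not NE [P1→A gives 2>1; P2→P gives 9>8]
(B,R,X): NE
(B,R,Y): not NE [P2→S gives 9>3; P3→X gives 9>6]
(B,R,Z): not NE [P1→A gives 5>3; P2→Q gives 6>5; P3→X gives 9>2]
(B,R,W): not NE [P1→A gives 8>5; P2→P gives 9>0; P3→X gives 9>8]
(B,S,X): not NE [P2→R gives 11>9; P3→W gives 9>3]
(B,S,Y): not NE [P1→A gives 8>2]
(B,S,Z): not NE [P1→A gives 6>3; P2→Q gives 6>2; P3→W gives 9>2]
(B,S,W): not NE [P2→P gives 9>1]

NE set: (B,R,X)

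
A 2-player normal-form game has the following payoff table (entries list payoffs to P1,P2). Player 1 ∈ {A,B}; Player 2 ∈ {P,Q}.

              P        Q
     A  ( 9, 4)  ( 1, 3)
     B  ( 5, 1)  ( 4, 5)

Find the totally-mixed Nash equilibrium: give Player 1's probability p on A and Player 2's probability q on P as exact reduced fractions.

P1 indiff ⇒ q·9+(1-q)·1 = q·5+(1-q)·4 ⇒ q(4) = (1-q)(3) ⇒ q = 3/7
P2 indiff ⇒ p·4+(1-p)·1 = p·3+(1-p)·5 ⇒ p(1) = (1-p)(4) ⇒ p = 4/5

p=4/5, q=3/7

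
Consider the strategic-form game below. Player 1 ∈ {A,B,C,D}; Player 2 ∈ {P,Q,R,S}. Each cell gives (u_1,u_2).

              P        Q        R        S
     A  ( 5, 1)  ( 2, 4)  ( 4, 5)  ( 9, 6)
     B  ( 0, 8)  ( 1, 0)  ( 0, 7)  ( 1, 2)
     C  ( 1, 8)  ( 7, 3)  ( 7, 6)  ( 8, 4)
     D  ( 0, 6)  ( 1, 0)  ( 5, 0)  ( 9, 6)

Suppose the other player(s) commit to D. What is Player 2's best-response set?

u_2(P vs D) = 6
u_2(Q vs D) = 0
u_2(R vs D) = 0
u_2(S vs D) = 6
max payoff 6 at {P,S}

P2 best: {P,S}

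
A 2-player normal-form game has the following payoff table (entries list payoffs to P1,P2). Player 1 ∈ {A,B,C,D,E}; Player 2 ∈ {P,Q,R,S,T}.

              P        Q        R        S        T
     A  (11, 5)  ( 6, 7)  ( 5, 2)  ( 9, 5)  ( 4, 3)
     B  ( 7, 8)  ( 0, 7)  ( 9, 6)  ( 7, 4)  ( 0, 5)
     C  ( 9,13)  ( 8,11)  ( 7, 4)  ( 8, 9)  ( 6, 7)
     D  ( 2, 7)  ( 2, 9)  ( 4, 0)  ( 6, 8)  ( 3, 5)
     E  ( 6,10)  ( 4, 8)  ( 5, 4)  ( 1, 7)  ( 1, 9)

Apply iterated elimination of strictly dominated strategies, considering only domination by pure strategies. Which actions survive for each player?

P1 drop D (A beats it: P:11>2 Q:6>2 R:5>4 S:9>6 T:4>3)
P1 drop E (C beats it: P:9>6 Q:8>4 R:7>5 S:8>1 T:6>1)
P2 drop R (P beats it: A:5>2 B:8>6 C:13>4)
P1 drop B (A beats it: P:11>7 Q:6>0 S:9>7 T:4>0)
P2 drop S (Q beats it: A:7>5 C:11>9)
P2 drop T (P beats it: A:5>3 C:13>7)
P1→{A,C} P2→{P,Q}

IESDS → P1:{A,C} P2:{P,Q}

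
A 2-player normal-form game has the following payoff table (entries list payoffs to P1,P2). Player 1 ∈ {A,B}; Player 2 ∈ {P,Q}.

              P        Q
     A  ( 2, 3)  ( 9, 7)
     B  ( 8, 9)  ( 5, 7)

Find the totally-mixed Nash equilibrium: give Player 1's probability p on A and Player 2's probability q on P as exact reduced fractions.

P1 indiff ⇒ q·2+(1-q)·9 = q·8+(1-q)·5 ⇒ q(-6) = (1-q)(-4) ⇒ q = 2/5
P2 indiff ⇒ p·3+(1-p)·9 = p·7+(1-p)·7 ⇒ p(-4) = (1-p)(-2) ⇒ p = 1/3

P1 mixes 1/3 on A; P2 mixes 2/5 on P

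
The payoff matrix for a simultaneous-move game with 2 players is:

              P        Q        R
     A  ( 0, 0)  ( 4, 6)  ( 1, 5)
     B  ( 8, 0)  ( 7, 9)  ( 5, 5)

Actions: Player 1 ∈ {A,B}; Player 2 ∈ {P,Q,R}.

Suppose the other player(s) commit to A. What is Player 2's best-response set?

u_2(P vs A) = 0
u_2(Q vs A) = 6
u_2(R vs A) = 5
max payoff 6 at {Q}

BR_2 = {Q}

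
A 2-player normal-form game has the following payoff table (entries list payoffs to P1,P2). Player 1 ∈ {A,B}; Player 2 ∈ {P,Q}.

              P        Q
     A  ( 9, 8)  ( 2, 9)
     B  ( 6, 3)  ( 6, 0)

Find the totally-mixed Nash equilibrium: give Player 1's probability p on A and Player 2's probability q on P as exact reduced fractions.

(p,q) = (3/4, 4/7)

P1 indiff ⇒ q·9+(1-q)·2 = q·6+(1-q)·6 ⇒ q(3) = (1-q)(4) ⇒ q = 4/7
P2 indiff ⇒ p·8+(1-p)·3 = p·9+(1-p)·0 ⇒ p(-1) = (1-p)(-3) ⇒ p = 3/4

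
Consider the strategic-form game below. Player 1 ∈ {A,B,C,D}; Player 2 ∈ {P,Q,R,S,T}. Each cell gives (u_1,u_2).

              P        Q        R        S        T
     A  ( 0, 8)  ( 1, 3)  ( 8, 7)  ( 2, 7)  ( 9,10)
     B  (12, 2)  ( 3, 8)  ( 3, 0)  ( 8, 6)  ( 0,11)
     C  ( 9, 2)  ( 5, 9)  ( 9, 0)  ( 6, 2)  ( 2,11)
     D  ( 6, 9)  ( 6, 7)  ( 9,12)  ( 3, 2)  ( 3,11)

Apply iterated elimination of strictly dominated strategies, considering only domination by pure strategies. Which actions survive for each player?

Remaining: P1:{A,C,D} P2:{R,T}

P2 drop P (T beats it: A:10>8 B:11>2 C:11>2 D:11>9)
P2 drop Q (T beats it: A:10>3 B:11>8 C:11>9 D:11>7)
P2 drop S (T beats it: A:10>7 B:11>6 C:11>2 D:11>2)
P1 drop B (A beats it: R:8>3 T:9>0)
P1→{A,C,D} P2→{R,T}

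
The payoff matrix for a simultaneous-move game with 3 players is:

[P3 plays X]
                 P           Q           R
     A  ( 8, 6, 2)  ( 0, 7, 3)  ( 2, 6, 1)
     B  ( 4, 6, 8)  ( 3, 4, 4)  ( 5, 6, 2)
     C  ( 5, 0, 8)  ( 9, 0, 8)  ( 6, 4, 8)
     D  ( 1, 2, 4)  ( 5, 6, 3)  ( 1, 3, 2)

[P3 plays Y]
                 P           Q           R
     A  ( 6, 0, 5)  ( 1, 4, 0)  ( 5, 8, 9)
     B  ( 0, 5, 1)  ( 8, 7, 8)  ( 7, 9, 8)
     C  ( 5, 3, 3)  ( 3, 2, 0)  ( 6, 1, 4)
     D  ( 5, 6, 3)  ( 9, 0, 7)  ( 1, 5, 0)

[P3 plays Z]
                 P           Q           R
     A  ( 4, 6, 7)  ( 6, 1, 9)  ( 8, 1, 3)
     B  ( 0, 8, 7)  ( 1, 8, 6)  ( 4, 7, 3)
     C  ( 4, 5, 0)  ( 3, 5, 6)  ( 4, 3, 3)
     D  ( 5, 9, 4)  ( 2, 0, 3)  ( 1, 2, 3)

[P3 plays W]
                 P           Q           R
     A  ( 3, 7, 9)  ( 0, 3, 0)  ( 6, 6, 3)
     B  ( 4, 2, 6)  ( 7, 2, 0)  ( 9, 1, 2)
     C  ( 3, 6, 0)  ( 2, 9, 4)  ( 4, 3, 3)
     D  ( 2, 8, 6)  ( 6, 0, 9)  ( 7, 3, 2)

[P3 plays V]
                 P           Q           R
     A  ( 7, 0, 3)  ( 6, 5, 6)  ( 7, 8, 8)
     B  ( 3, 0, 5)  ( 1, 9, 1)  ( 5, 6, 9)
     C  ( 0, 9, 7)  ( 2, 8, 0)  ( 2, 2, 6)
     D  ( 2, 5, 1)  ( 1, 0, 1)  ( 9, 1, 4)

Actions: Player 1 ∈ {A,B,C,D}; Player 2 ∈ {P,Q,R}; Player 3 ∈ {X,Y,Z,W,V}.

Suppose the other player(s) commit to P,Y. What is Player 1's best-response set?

u_1(A vs P,Y) = 6
u_1(B vs P,Y) = 0
u_1(C vs P,Y) = 5
u_1(D vs P,Y) = 5
max payoff 6 at {A}

P1 best: {A}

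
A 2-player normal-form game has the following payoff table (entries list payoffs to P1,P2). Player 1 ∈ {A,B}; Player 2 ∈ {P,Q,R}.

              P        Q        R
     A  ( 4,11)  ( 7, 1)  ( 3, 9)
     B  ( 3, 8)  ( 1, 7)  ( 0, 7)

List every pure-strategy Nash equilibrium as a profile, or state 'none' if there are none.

NE set: (A,P)

(A,P): NE
(A,Q): not NE [P2→P gives 11>1]
(A,R): not NE [P2→P gives 11>9]
(B,P): not NE [P1→A gives 4>3]
(B,Q): not NE [P1→A gives 7>1; P2→P gives 8>7]
(B,R): not NE [P1→A gives 3>0; P2→P gives 8>7]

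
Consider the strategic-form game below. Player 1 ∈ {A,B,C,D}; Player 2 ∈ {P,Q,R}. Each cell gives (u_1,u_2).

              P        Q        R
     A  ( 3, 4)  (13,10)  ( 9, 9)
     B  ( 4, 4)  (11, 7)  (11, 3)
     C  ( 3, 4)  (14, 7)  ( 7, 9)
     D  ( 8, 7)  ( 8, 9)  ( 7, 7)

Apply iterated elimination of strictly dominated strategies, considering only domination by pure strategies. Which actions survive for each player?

P2 drop P (Q beats it: A:10>4 B:7>4 C:7>4 D:9>7)
P1 drop D (A beats it: Q:13>8 R:9>7)
P1→{A,B,C} P2→{Q,R}

IESDS → P1:{A,B,C} P2:{Q,R}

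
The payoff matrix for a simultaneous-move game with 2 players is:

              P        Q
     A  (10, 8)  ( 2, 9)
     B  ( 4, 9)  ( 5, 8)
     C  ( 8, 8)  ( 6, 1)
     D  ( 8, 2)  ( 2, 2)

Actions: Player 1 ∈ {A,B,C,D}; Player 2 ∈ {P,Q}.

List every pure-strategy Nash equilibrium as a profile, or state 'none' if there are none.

(A,P): not NE [P2→Q gives 9>8]
(A,Q): not NE [P1→C gives 6>2]
(B,P): not NE [P1→A gives 10>4]
(B,Q): not NE [P1→C gives 6>5; P2→P gives 9>8]
(C,P): not NE [P1→A gives 10>8]
(C,Q): not NE [P2→P gives 8>1]
(D,P): not NE [P1→A gives 10>8]
(D,Q): not NE [P1→C gives 6>2]

PSNE: ∅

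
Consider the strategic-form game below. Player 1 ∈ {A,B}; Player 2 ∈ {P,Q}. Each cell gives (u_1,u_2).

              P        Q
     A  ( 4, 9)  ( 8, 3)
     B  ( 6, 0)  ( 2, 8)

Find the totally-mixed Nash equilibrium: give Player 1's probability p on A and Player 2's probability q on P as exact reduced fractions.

P1 indiff ⇒ q·4+(1-q)·8 = q·6+(1-q)·2 ⇒ q(-2) = (1-q)(-6) ⇒ q = 3/4
P2 indiff ⇒ p·9+(1-p)·0 = p·3+(1-p)·8 ⇒ p(6) = (1-p)(8) ⇒ p = 4/7

P1 mixes 4/7 on A; P2 mixes 3/4 on P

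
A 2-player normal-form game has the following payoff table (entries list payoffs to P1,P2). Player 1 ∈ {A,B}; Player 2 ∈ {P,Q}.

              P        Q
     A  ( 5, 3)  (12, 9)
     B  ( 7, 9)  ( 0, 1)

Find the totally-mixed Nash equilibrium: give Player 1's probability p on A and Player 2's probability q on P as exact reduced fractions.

P1 mixes 4/7 on A; P2 mixes 6/7 on P

P1 indiff ⇒ q·5+(1-q)·12 = q·7+(1-q)·0 ⇒ q(-2) = (1-q)(-12) ⇒ q = 6/7
P2 indiff ⇒ p·3+(1-p)·9 = p·9+(1-p)·1 ⇒ p(-6) = (1-p)(-8) ⇒ p = 4/7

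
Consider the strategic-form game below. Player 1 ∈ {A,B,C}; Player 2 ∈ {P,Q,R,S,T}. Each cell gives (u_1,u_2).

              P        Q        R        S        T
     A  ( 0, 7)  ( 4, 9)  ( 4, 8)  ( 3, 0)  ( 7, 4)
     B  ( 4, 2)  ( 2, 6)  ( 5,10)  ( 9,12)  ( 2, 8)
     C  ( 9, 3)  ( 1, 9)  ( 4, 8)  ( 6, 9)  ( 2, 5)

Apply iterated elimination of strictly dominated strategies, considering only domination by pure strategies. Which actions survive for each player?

P2 drop P (Q beats it: A:9>7 B:6>2 C:9>3)
P2 drop T (R beats it: A:8>4 B:10>8 C:8>5)
P1 drop C (B beats it: Q:2>1 R:5>4 S:9>6)
P1→{A,B} P2→{Q,R,S}

IESDS → P1:{A,B} P2:{Q,R,S}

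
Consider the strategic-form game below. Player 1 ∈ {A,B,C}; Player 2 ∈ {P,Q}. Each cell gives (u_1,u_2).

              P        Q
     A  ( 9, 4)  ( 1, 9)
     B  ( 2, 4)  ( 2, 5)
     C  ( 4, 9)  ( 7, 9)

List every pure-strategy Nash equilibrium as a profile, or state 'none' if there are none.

Nash profiles: (C,Q)

(A,P): not NE [P2→Q gives 9>4]
(A,Q): not NE [P1→C gives 7>1]
(B,P): not NE [P1→A gives 9>2; P2→Q gives 5>4]
(B,Q): not NE [P1→C gives 7>2]
(C,P): not NE [P1→A gives 9>4]
(C,Q): NE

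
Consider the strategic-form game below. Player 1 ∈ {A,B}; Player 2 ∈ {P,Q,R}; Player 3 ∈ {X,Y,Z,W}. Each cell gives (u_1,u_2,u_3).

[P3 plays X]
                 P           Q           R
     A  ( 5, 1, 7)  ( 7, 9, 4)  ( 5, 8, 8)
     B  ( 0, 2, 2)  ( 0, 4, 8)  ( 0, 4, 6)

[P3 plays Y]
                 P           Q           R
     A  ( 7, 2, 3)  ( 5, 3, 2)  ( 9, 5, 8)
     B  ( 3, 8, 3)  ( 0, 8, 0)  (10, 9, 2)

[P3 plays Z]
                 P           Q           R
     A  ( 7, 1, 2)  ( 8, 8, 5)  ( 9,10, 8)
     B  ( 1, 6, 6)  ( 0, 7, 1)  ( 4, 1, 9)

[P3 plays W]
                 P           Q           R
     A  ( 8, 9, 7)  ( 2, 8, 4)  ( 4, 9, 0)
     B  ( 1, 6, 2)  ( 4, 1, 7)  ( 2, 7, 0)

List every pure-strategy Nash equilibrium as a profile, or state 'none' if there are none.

(A,P,X): not NE [P2→Q gives 9>1]
(A,P,Y): not NE [P2→R gives 5>2; P3→W gives 7>3]
(A,P,Z): not NE [P2→R gives 10>1; P3→W gives 7>2]
(A,P,W): NE
(A,Q,X): not NE [P3→Z gives 5>4]
(A,Q,Y): not NE [P2→R gives 5>3; P3→Z gives 5>2]
(A,Q,Z): not NE [P2→R gives 10>8]
(A,Q,W): not NE [P1→B gives 4>2; P2→R gives 9>8; P3→Z gives 5>4]
(A,R,X): not NE [P2→Q gives 9>8]
(A,R,Y): not NE [P1→B gives 10>9]
(A,R,Z): NE
(A,R,W): not NE [P3→Z gives 8>0]
(B,P,X): not NE [P1→A gives 5>0; P2→R gives 4>2; P3→Z gives 6>2]
(B,P,Y): not NE [P1→A gives 7>3; P2→R gives 9>8; P3→Z gives 6>3]
(B,P,Z): not NE [P1→A gives 7>1; P2→Q gives 7>6]
(B,P,W): not NE [P1→A gives 8>1; P2→R gives 7>6; P3→Z gives 6>2]
(B,Q,X): not NE [P1→A gives 7>0]
(B,Q,Y): not NE [P1→A gives 5>0; P2→R gives 9>8; P3→X gives 8>0]
(B,Q,Z): not NE [P1→A gives 8>0; P3→X gives 8>1]
(B,Q,W): not NE [P2→R gives 7>1; P3→X gives 8>7]
(B,R,X): not NE [P1→A gives 5>0; P3→Z gives 9>6]
(B,R,Y): not NE [P3→Z gives 9>2]
(B,R,Z): not NE [P1→A gives 9>4; P2→Q gives 7>1]
(B,R,W): not NE [P1→A gives 4>2; P3→Z gives 9>0]

PSNE = {(A,P,W), (A,R,Z)}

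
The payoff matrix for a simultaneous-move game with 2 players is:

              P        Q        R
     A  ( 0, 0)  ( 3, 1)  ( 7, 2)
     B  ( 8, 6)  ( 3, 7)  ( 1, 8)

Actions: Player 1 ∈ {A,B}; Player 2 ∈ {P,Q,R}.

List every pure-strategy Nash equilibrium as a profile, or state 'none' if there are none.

Nash profiles: (A,R)

(A,P): not NE [P1→B gives 8>0; P2→R gives 2>0]
(A,Q): not NE [P2→R gives 2>1]
(A,R): NE
(B,P): not NE [P2→R gives 8>6]
(B,Q): not NE [P2→R gives 8>7]
(B,R): not NE [P1→A gives 7>1]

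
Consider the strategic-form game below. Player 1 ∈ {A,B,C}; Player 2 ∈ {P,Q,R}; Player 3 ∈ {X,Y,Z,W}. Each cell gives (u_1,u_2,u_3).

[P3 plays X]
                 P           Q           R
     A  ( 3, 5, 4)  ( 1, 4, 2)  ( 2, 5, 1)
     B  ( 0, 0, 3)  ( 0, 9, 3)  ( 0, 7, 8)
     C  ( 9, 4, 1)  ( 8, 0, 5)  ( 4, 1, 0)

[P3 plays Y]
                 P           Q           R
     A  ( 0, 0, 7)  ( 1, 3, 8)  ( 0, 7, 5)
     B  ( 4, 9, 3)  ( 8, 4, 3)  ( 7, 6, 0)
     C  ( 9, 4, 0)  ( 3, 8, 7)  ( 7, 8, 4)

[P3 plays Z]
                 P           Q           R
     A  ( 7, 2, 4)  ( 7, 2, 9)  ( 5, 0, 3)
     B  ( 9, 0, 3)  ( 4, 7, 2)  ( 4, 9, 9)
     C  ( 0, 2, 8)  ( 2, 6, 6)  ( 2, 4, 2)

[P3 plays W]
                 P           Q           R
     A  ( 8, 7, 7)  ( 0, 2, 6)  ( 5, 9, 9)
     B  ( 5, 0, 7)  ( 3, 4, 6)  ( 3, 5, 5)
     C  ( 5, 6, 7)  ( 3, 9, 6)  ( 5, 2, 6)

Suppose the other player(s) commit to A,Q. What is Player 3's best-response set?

u_3(X vs A,Q) = 2
u_3(Y vs A,Q) = 8
u_3(Z vs A,Q) = 9
u_3(W vs A,Q) = 6
max payoff 9 at {Z}

argmax u_3 = {Z}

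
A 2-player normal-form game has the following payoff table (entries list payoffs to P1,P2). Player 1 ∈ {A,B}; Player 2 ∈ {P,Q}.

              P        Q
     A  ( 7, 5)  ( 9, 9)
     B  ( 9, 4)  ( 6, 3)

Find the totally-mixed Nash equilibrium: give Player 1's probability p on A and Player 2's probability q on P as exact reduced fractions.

P1 indiff ⇒ q·7+(1-q)·9 = q·9+(1-q)·6 ⇒ q(-2) = (1-q)(-3) ⇒ q = 3/5
P2 indiff ⇒ p·5+(1-p)·4 = p·9+(1-p)·3 ⇒ p(-4) = (1-p)(-1) ⇒ p = 1/5

(p,q) = (1/5, 3/5)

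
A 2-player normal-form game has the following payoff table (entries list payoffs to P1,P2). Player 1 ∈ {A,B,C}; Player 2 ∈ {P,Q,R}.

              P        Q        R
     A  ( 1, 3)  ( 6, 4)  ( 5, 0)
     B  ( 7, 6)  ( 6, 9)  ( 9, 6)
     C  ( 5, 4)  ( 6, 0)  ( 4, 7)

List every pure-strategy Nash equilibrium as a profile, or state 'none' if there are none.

(A,P): not NE [P1→B gives 7>1; P2→Q gives 4>3]
(A,Q): NE
(A,R): not NE [P1→B gives 9>5; P2→Q gives 4>0]
(B,P): not NE [P2→Q gives 9>6]
(B,Q): NE
(B,R): not NE [P2→Q gives 9>6]
(C,P): not NE [P1→B gives 7>5; P2→R gives 7>4]
(C,Q): not NE [P2→R gives 7>0]
(C,R): not NE [P1→B gives 9>4]

NE set: (A,Q), (B,Q)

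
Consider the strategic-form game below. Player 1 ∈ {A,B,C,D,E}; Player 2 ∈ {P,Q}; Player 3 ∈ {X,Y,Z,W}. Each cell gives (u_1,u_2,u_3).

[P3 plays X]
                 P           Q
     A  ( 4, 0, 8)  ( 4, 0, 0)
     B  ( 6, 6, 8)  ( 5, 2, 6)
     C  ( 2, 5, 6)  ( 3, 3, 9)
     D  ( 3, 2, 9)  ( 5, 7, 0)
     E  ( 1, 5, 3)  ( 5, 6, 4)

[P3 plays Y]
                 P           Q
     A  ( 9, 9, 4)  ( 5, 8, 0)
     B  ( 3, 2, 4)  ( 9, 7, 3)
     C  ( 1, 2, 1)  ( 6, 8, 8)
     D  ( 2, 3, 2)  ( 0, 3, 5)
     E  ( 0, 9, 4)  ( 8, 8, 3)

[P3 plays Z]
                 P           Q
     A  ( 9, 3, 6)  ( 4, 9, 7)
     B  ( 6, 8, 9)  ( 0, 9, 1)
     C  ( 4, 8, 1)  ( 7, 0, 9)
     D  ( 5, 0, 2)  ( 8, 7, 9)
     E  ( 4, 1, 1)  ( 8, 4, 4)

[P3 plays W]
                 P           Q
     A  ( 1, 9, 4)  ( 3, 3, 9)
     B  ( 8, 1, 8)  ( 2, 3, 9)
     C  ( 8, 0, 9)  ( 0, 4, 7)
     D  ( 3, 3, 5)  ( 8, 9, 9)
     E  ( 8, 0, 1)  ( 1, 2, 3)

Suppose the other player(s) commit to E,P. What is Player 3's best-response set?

argmax u_3 = {Y}

u_3(X vs E,P) = 3
u_3(Y vs E,P) = 4
u_3(Z vs E,P) = 1
u_3(W vs E,P) = 1
max payoff 4 at {Y}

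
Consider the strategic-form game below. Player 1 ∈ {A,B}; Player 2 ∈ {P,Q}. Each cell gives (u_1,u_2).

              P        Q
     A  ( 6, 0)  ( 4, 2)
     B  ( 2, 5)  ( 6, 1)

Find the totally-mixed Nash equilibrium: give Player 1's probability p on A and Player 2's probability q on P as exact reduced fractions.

(p,q) = (2/3, 1/3)

P1 indiff ⇒ q·6+(1-q)·4 = q·2+(1-q)·6 ⇒ q(4) = (1-q)(2) ⇒ q = 1/3
P2 indiff ⇒ p·0+(1-p)·5 = p·2+(1-p)·1 ⇒ p(-2) = (1-p)(-4) ⇒ p = 2/3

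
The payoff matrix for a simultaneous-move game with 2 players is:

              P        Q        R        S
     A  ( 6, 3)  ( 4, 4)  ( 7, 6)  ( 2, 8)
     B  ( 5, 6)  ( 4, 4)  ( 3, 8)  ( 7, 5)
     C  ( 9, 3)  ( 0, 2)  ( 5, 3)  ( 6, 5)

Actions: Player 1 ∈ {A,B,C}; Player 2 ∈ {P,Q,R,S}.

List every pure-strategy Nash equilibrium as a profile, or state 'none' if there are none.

Equilibria: none

(A,P): not NE [P1→C gives 9>6; P2→S gives 8>3]
(A,Q): not NE [P2→S gives 8>4]
(A,R): not NE [P2→S gives 8>6]
(A,S): not NE [P1→B gives 7>2]
(B,P): not NE [P1→C gives 9>5; P2→R gives 8>6]
(B,Q): not NE [P2→R gives 8>4]
(B,R): not NE [P1→A gives 7>3]
(B,S): not NE [P2→R gives 8>5]
(C,P): not NE [P2→S gives 5>3]
(C,Q): not NE [P1→B gives 4>0; P2→S gives 5>2]
(C,R): not NE [P1→A gives 7>5; P2→S gives 5>3]
(C,S): not NE [P1→B gives 7>6]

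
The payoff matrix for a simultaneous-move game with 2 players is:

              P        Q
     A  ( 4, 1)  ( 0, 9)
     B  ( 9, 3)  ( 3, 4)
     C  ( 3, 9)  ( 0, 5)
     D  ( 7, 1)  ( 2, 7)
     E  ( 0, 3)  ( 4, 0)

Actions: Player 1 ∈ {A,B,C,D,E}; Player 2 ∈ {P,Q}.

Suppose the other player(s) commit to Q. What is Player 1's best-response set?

u_1(A vs Q) = 0
u_1(B vs Q) = 3
u_1(C vs Q) = 0
u_1(D vs Q) = 2
u_1(E vs Q) = 4
max payoff 4 at {E}

P1 best: {E}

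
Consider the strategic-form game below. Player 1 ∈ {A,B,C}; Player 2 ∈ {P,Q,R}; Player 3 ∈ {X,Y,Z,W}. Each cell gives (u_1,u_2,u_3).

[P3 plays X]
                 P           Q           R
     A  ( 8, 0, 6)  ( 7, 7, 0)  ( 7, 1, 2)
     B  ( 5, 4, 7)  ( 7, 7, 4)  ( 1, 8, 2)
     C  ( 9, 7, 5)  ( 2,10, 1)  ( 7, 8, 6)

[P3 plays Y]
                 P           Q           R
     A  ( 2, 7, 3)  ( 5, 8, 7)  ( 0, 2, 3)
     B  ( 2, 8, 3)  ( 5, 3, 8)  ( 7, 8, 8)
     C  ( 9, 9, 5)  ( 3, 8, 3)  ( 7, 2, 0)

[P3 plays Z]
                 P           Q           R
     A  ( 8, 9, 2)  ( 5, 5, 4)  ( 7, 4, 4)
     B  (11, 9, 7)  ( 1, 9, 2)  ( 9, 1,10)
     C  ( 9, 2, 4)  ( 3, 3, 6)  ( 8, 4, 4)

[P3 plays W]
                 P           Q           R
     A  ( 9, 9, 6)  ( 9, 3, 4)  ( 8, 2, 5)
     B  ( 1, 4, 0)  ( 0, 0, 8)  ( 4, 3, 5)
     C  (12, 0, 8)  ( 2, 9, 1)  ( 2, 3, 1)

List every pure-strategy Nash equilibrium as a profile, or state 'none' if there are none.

(A,P,X): not NE [P1→C gives 9>8; P2→Q gives 7>0]
(A,P,Y): not NE [P1→C gives 9>2; P2→Q gives 8>7; P3→W gives 6>3]
(A,P,Z): not NE [P1→B gives 11>8; P3→W gives 6>2]
(A,P,W): not NE [P1→C gives 12>9]
(A,Q,X): not NE [P3→Y gives 7>0]
(A,Q,Y): NE
(A,Q,Z): not NE [P2→P gives 9>5; P3→Y gives 7>4]
(A,Q,W): not NE [P2→P gives 9>3; P3→Y gives 7>4]
(A,R,X): not NE [P2→Q gives 7>1; P3→W gives 5>2]
(A,R,Y): not NE [P1→C gives 7>0; P2→Q gives 8>2; P3→W gives 5>3]
(A,R,Z): not NE [P1→B gives 9>7; P2→P gives 9>4; P3→W gives 5>4]
(A,R,W): not NE [P2→P gives 9>2]
(B,P,X): not NE [P1→C gives 9>5; P2→R gives 8>4]
(B,P,Y): not NE [P1→C gives 9>2; P3→Z gives 7>3]
(B,P,Z): NE
(B,P,W): not NE [P1→C gives 12>1; P3→Z gives 7>0]
(B,Q,X): not NE [P2→R gives 8>7; P3→W gives 8>4]
(B,Q,Y): not NE [P2→R gives 8>3]
(B,Q,Z): not NE [P1→A gives 5>1; P3→W gives 8>2]
(B,Q,W): not NE [P1→A gives 9>0; P2→P gives 4>0]
(B,R,X): not NE [P1→C gives 7>1; P3→Z gives 10>2]
(B,R,Y): not NE [P3→Z gives 10>8]
(B,R,Z): not NE [P2→Q gives 9>1]
(B,R,W): not NE [P1→A gives 8>4; P2→P gives 4>3; P3→Z gives 10>5]
(C,P,X): not NE [P2→Q gives 10>7; P3→W gives 8>5]
(C,P,Y): not NE [P3→W gives 8>5]
(C,P,Z): not NE [P1→B gives 11>9; P2→R gives 4>2; P3→W gives 8>4]
(C,P,W): not NE [P2→Q gives 9>0]
(C,Q,X): not NE [P1→B gives 7>2; P3→Z gives 6>1]
(C,Q,Y): not NE [P1→B gives 5>3; P2→P gives 9>8; P3→Z gives 6>3]
(C,Q,Z): not NE [P1→A gives 5>3; P2→R gives 4>3]
(C,Q,W): not NE [P1→A gives 9>2; P3→Z gives 6>1]
(C,R,X): not NE [P2→Q gives 10>8]
(C,R,Y): not NE [P2→P gives 9>2; P3→X gives 6>0]
(C,R,Z): not NE [P1→B gives 9>8; P3→X gives 6>4]
(C,R,W): not NE [P1→A gives 8>2; P2→Q gives 9>3; P3→X gives 6>1]

NE set: (A,Q,Y), (B,P,Z)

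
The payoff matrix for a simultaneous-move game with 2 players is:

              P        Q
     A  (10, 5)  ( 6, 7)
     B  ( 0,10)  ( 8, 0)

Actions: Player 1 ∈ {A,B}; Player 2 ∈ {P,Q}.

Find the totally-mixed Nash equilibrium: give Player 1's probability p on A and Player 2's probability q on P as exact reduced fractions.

(p,q) = (5/6, 1/6)

P1 indiff ⇒ q·10+(1-q)·6 = q·0+(1-q)·8 ⇒ q(10) = (1-q)(2) ⇒ q = 1/6
P2 indiff ⇒ p·5+(1-p)·10 = p·7+(1-p)·0 ⇒ p(-2) = (1-p)(-10) ⇒ p = 5/6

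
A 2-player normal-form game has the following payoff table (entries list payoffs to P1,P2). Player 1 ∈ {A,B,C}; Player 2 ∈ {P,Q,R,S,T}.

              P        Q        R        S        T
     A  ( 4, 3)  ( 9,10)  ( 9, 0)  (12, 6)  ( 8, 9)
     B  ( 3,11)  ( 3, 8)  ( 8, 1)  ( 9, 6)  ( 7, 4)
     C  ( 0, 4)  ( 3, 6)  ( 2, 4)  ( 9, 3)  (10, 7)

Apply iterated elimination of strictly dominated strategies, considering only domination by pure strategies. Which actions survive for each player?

P1 drop B (A beats it: P:4>3 Q:9>3 R:9>8 S:12>9 T:8>7)
P2 drop P (Q beats it: A:10>3 C:6>4)
P2 drop R (Q beats it: A:10>0 C:6>4)
P2 drop S (Q beats it: A:10>6 C:6>3)
P1→{A,C} P2→{Q,T}

IESDS → P1:{A,C} P2:{Q,T}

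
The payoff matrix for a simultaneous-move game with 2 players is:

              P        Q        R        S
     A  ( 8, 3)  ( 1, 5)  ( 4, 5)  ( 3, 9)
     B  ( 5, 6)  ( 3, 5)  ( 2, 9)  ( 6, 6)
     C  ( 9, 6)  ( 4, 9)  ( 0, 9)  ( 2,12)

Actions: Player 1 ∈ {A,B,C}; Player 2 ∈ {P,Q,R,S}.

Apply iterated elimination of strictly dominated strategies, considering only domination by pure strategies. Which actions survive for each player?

Survivors P1:{A,B} P2:{R,S}

P2 drop P (R beats it: A:5>3 B:9>6 C:9>6)
P2 drop Q (S beats it: A:9>5 B:6>5 C:12>9)
P1 drop C (A beats it: R:4>0 S:3>2)
P1→{A,B} P2→{R,S}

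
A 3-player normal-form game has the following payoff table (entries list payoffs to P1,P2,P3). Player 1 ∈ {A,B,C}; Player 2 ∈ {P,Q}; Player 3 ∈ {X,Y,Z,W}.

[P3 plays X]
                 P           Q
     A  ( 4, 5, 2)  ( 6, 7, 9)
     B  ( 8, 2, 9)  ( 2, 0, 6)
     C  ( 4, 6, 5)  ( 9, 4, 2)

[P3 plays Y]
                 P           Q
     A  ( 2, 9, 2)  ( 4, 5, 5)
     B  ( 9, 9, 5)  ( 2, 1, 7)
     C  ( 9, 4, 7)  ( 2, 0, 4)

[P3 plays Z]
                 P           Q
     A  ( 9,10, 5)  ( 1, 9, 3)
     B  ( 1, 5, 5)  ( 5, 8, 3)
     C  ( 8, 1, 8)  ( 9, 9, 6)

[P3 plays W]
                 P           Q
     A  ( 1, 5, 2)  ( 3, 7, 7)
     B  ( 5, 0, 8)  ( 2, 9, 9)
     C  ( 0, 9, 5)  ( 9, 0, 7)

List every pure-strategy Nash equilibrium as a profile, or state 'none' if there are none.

(A,P,X): not NE [P1→B gives 8>4; P2→Q gives 7>5; P3→Z gives 5>2]
(A,P,Y): not NE [P1→C gives 9>2; P3→Z gives 5>2]
(A,P,Z): NE
(A,P,W): not NE [P1→B gives 5>1; P2→Q gives 7>5; P3→Z gives 5>2]
(A,Q,X): not NE [P1→C gives 9>6]
(A,Q,Y): not NE [P2→P gives 9>5; P3→X gives 9>5]
(A,Q,Z): not NE [P1→C gives 9>1; P2→P gives 10>9; P3→X gives 9>3]
(A,Q,W): not NE [P1→C gives 9>3; P3→X gives 9>7]
(B,P,X): NE
(B,P,Y): not NE [P3→X gives 9>5]
(B,P,Z): not NE [P1→A gives 9>1; P2→Q gives 8>5; P3→X gives 9>5]
(B,P,W): not NE [P2→Q gives 9>0; P3→X gives 9>8]
(B,Q,X): not NE [P1→C gives 9>2; P2→P gives 2>0; P3→W gives 9>6]
(B,Q,Y): not NE [P1→A gives 4>2; P2→P gives 9>1; P3→W gives 9>7]
(B,Q,Z): not NE [P1→C gives 9>5; P3→W gives 9>3]
(B,Q,W): not NE [P1→C gives 9>2]
(C,P,X): not NE [P1→B gives 8>4; P3→Z gives 8>5]
(C,P,Y): not NE [P3→Z gives 8>7]
(C,P,Z): not NE [P1→A gives 9>8; P2→Q gives 9>1]
(C,P,W): not NE [P1→B gives 5>0; P3→Z gives 8>5]
(C,Q,X): not NE [P2→P gives 6>4; P3→W gives 7>2]
(C,Q,Y): not NE [P1→A gives 4>2; P2→P gives 4>0; P3→W gives 7>4]
(C,Q,Z): not NE [P3→W gives 7>6]
(C,Q,W): not NE [P2→P gives 9>0]

Nash profiles: (A,P,Z), (B,P,X)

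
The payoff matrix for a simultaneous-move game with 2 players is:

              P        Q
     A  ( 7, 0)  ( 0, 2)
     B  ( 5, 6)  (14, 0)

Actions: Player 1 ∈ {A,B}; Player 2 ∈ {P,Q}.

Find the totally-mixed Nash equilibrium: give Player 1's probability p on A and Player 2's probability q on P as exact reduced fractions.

P1 indiff ⇒ q·7+(1-q)·0 = q·5+(1-q)·14 ⇒ q(2) = (1-q)(14) ⇒ q = 7/8
P2 indiff ⇒ p·0+(1-p)·6 = p·2+(1-p)·0 ⇒ p(-2) = (1-p)(-6) ⇒ p = 3/4

(p,q) = (3/4, 7/8)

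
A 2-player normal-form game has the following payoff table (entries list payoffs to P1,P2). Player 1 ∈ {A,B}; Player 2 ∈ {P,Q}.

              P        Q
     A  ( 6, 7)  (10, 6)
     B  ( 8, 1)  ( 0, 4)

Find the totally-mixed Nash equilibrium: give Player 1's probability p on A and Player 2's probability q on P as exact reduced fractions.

P1 indiff ⇒ q·6+(1-q)·10 = q·8+(1-q)·0 ⇒ q(-2) = (1-q)(-10) ⇒ q = 5/6
P2 indiff ⇒ p·7+(1-p)·1 = p·6+(1-p)·4 ⇒ p(1) = (1-p)(3) ⇒ p = 3/4

P1 mixes 3/4 on A; P2 mixes 5/6 on P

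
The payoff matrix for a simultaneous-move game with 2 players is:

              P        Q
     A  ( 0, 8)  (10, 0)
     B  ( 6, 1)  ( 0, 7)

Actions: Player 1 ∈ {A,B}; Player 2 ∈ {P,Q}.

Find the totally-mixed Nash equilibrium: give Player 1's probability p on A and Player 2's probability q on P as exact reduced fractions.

(p,q) = (3/7, 5/8)

P1 indiff ⇒ q·0+(1-q)·10 = q·6+(1-q)·0 ⇒ q(-6) = (1-q)(-10) ⇒ q = 5/8
P2 indiff ⇒ p·8+(1-p)·1 = p·0+(1-p)·7 ⇒ p(8) = (1-p)(6) ⇒ p = 3/7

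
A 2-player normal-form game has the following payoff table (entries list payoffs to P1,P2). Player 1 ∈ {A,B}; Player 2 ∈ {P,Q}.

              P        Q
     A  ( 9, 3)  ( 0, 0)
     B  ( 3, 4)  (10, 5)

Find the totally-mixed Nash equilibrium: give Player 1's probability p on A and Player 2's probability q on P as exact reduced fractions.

p=1/4, q=5/8

P1 indiff ⇒ q·9+(1-q)·0 = q·3+(1-q)·10 ⇒ q(6) = (1-q)(10) ⇒ q = 5/8
P2 indiff ⇒ p·3+(1-p)·4 = p·0+(1-p)·5 ⇒ p(3) = (1-p)(1) ⇒ p = 1/4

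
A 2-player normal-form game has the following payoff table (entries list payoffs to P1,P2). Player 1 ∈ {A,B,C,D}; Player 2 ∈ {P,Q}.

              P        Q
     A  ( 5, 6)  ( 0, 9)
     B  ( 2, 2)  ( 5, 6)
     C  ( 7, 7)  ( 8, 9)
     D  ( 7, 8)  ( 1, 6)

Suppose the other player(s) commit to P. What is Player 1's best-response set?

u_1(A vs P) = 5
u_1(B vs P) = 2
u_1(C vs P) = 7
u_1(D vs P) = 7
max payoff 7 at {C,D}

BR_1 = {C,D}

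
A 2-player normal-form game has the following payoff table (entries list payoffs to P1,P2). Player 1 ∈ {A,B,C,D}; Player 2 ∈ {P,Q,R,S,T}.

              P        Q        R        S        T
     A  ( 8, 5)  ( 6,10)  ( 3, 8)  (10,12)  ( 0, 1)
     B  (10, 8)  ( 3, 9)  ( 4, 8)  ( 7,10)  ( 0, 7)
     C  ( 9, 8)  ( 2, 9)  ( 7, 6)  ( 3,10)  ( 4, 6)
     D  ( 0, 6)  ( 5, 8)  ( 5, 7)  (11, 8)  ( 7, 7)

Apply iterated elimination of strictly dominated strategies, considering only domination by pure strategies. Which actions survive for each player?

IESDS → P1:{A,D} P2:{Q,S}

P2 drop P (Q beats it: A:10>5 B:9>8 C:9>8 D:8>6)
P1 drop B (D beats it: Q:5>3 R:5>4 S:11>7 T:7>0)
P2 drop R (Q beats it: A:10>8 C:9>6 D:8>7)
P1 drop C (D beats it: Q:5>2 S:11>3 T:7>4)
P2 drop T (Q beats it: A:10>1 D:8>7)
P1→{A,D} P2→{Q,S}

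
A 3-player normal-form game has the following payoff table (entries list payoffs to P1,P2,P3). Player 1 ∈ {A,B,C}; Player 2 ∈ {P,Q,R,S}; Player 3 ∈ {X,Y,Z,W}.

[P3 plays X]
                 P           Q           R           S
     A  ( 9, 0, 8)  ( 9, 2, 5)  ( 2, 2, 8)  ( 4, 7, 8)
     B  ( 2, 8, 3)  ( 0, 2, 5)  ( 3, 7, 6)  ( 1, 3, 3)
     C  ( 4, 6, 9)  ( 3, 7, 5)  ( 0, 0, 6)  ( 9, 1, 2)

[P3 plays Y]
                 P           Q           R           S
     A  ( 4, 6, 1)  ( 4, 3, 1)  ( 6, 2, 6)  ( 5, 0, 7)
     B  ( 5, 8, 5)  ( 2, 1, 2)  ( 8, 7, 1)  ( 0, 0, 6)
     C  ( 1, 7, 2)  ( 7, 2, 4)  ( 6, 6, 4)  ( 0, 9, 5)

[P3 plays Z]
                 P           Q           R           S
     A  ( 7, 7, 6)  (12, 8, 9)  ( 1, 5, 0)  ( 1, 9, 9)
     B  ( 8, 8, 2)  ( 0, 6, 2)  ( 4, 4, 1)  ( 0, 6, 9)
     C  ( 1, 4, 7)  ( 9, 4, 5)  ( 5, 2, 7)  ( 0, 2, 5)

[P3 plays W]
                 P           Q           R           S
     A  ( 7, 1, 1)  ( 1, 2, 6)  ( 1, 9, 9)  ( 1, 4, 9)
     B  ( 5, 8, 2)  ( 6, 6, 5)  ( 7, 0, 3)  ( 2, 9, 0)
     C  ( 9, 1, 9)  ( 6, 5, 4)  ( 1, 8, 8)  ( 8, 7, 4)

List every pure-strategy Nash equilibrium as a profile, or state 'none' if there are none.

PSNE = {(A,S,Z), (B,P,Y)}

(A,P,X): not NE [P2→S gives 7>0]
(A,P,Y): not NE [P1→B gives 5>4; P3→X gives 8>1]
(A,P,Z): not NE [P1→B gives 8>7; P2→S gives 9>7; P3→X gives 8>6]
(A,P,W): not NE [P1→C gives 9>7; P2→R gives 9>1; P3→X gives 8>1]
(A,Q,X): not NE [P2→S gives 7>2; P3→Z gives 9>5]
(A,Q,Y): not NE [P1→C gives 7>4; P2→P gives 6>3; P3→Z gives 9>1]
(A,Q,Z): not NE [P2→S gives 9>8]
(A,Q,W): not NE [P1→C gives 6>1; P2→R gives 9>2; P3→Z gives 9>6]
(A,R,X): not NE [P1→B gives 3>2; P2→S gives 7>2; P3→W gives 9>8]
(A,R,Y): not NE [P1→B gives 8>6; P2→P gives 6>2; P3→W gives 9>6]
(A,R,Z): not NE [P1→C gives 5>1; P2→S gives 9>5; P3→W gives 9>0]
(A,R,W): not NE [P1→B gives 7>1]
(A,S,X): not NE [P1→C gives 9>4; P3→W gives 9>8]
(A,S,Y): not NE [P2→P gives 6>0; P3→W gives 9>7]
(A,S,Z): NE
(A,S,W): not NE [P1→C gives 8>1; P2→R gives 9>4]
(B,P,X): not NE [P1→A gives 9>2; P3→Y gives 5>3]
(B,P,Y): NE
(B,P,Z): not NE [P3→Y gives 5>2]
(B,P,W): not NE [P1→C gives 9>5; P2→S gives 9>8; P3→Y gives 5>2]
(B,Q,X): not NE [P1→A gives 9>0; P2→P gives 8>2]
(B,Q,Y): not NE [P1→C gives 7>2; P2→P gives 8>1; P3→W gives 5>2]
(B,Q,Z): not NE [P1→A gives 12>0; P2→P gives 8>6; P3→W gives 5>2]
(B,Q,W): not NE [P2→S gives 9>6]
(B,R,X): not NE [P2→P gives 8>7]
(B,R,Y): not NE [P2→P gives 8>7; P3→X gives 6>1]
(B,R,Z): not NE [P1→C gives 5>4; P2→P gives 8>4; P3→X gives 6>1]
(B,R,W): not NE [P2→S gives 9>0; P3→X gives 6>3]
(B,S,X): not NE [P1→C gives 9>1; P2→P gives 8>3; P3→Z gives 9>3]
(B,S,Y): not NE [P1→A gives 5>0; P2→P gives 8>0; P3→Z gives 9>6]
(B,S,Z): not NE [P1→A gives 1>0; P2→P gives 8>6]
(B,S,W): not NE [P1→C gives 8>2; P3→Z gives 9>0]
(C,P,X): not NE [P1→A gives 9>4; P2→Q gives 7>6]
(C,P,Y): not NE [P1→B gives 5>1; P2→S gives 9>7; P3→W gives 9>2]
(C,P,Z): not NE [P1→B gives 8>1; P3→W gives 9>7]
(C,P,W): not NE [P2→R gives 8>1]
(C,Q,X): not NE [P1→A gives 9>3]
(C,Q,Y): not NE [P2→S gives 9>2; P3→Z gives 5>4]
(C,Q,Z): not NE [P1→A gives 12>9]
(C,Q,W): not NE [P2→R gives 8>5; P3→Z gives 5>4]
(C,R,X): not NE [P1→B gives 3>0; P2→Q gives 7>0; P3→W gives 8>6]
(C,R,Y): not NE [P1→B gives 8>6; P2→S gives 9>6; P3→W gives 8>4]
(C,R,Z): not NE [P2→Q gives 4>2; P3→W gives 8>7]
(C,R,W): not NE [P1→B gives 7>1]
(C,S,X): not NE [P2→Q gives 7>1; P3→Z gives 5>2]
(C,S,Y): not NE [P1→A gives 5>0]
(C,S,Z): not NE [P1→A gives 1>0; P2→Q gives 4>2]
(C,S,W): not NE [P2→R gives 8>7; P3→Z gives 5>4]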